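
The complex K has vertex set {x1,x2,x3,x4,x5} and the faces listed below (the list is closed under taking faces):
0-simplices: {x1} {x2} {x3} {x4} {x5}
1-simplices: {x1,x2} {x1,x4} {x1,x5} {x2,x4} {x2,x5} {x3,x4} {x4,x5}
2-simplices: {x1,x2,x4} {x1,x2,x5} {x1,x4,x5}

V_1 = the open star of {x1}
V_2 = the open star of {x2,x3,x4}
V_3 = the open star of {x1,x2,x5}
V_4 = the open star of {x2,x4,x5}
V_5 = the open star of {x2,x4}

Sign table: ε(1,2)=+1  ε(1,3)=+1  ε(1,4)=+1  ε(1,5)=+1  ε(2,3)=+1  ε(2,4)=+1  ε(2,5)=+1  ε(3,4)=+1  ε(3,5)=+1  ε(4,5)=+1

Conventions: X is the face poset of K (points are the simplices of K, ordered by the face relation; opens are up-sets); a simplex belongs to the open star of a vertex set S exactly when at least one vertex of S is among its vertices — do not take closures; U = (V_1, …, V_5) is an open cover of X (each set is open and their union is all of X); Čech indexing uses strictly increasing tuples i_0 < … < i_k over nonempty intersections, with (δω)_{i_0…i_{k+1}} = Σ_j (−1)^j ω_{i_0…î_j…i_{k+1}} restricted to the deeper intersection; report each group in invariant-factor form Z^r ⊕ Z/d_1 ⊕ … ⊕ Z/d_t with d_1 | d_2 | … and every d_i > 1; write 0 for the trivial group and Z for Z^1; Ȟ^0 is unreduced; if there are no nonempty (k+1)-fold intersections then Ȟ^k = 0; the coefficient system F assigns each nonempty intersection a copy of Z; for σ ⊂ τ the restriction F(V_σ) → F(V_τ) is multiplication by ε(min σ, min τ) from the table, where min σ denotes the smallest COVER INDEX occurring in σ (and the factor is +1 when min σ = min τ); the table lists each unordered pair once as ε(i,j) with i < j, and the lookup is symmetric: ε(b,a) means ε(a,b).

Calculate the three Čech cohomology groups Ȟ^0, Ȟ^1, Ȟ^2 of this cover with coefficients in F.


cover nerve:
  V1={{x1},{x1,x2},{x1,x4},{x1,x5},{x1,x2,x4},{x1,x2,x5},{x1,x4,x5}} V2={{x2},{x3},{x4},{x1,x2},{x1,x4},{x2,x4},{x2,x5},{x3,x4},{x4,x5},{x1,x2,x4},{x1,x2,x5},{x1,x4,x5}} V3={{x1},{x2},{x5},{x1,x2},{x1,x4},{x1,x5},{x2,x4},{x2,x5},{x4,x5},{x1,x2,x4},{x1,x2,x5},{x1,x4,x5}} V4={{x2},{x4},{x5},{x1,x2},{x1,x4},{x1,x5},{x2,x4},{x2,x5},{x3,x4},{x4,x5},{x1,x2,x4},{x1,x2,x5},{x1,x4,x5}} V5={{x2},{x4},{x1,x2},{x1,x4},{x2,x4},{x2,x5},{x3,x4},{x4,x5},{x1,x2,x4},{x1,x2,x5},{x1,x4,x5}}
  V12={{x1,x2},{x1,x4},{x1,x2,x4},{x1,x2,x5},{x1,x4,x5}} V13={{x1},{x1,x2},{x1,x4},{x1,x5},{x1,x2,x4},{x1,x2,x5},{x1,x4,x5}} V14={{x1,x2},{x1,x4},{x1,x5},{x1,x2,x4},{x1,x2,x5},{x1,x4,x5}} V15={{x1,x2},{x1,x4},{x1,x2,x4},{x1,x2,x5},{x1,x4,x5}} V23={{x2},{x1,x2},{x1,x4},{x2,x4},{x2,x5},{x4,x5},{x1,x2,x4},{x1,x2,x5},{x1,x4,x5}} V24={{x2},{x4},{x1,x2},{x1,x4},{x2,x4},{x2,x5},{x3,x4},{x4,x5},{x1,x2,x4},{x1,x2,x5},{x1,x4,x5}} V25={{x2},{x4},{x1,x2},{x1,x4},{x2,x4},{x2,x5},{x3,x4},{x4,x5},{x1,x2,x4},{x1,x2,x5},{x1,x4,x5}} V34={{x2},{x5},{x1,x2},{x1,x4},{x1,x5},{x2,x4},{x2,x5},{x4,x5},{x1,x2,x4},{x1,x2,x5},{x1,x4,x5}} V35={{x2},{x1,x2},{x1,x4},{x2,x4},{x2,x5},{x4,x5},{x1,x2,x4},{x1,x2,x5},{x1,x4,x5}} V45={{x2},{x4},{x1,x2},{x1,x4},{x2,x4},{x2,x5},{x3,x4},{x4,x5},{x1,x2,x4},{x1,x2,x5},{x1,x4,x5}}
  V123={{x1,x2},{x1,x4},{x1,x2,x4},{x1,x2,x5},{x1,x4,x5}} V124={{x1,x2},{x1,x4},{x1,x2,x4},{x1,x2,x5},{x1,x4,x5}} V125={{x1,x2},{x1,x4},{x1,x2,x4},{x1,x2,x5},{x1,x4,x5}} V134={{x1,x2},{x1,x4},{x1,x5},{x1,x2,x4},{x1,x2,x5},{x1,x4,x5}} V135={{x1,x2},{x1,x4},{x1,x2,x4},{x1,x2,x5},{x1,x4,x5}} V145={{x1,x2},{x1,x4},{x1,x2,x4},{x1,x2,x5},{x1,x4,x5}} V234={{x2},{x1,x2},{x1,x4},{x2,x4},{x2,x5},{x4,x5},{x1,x2,x4},{x1,x2,x5},{x1,x4,x5}} V235={{x2},{x1,x2},{x1,x4},{x2,x4},{x2,x5},{x4,x5},{x1,x2,x4},{x1,x2,x5},{x1,x4,x5}} V245={{x2},{x4},{x1,x2},{x1,x4},{x2,x4},{x2,x5},{x3,x4},{x4,x5},{x1,x2,x4},{x1,x2,x5},{x1,x4,x5}} V345={{x2},{x1,x2},{x1,x4},{x2,x4},{x2,x5},{x4,x5},{x1,x2,x4},{x1,x2,x5},{x1,x4,x5}}
  V1234={{x1,x2},{x1,x4},{x1,x2,x4},{x1,x2,x5},{x1,x4,x5}} V1235={{x1,x2},{x1,x4},{x1,x2,x4},{x1,x2,x5},{x1,x4,x5}} V1245={{x1,x2},{x1,x4},{x1,x2,x4},{x1,x2,x5},{x1,x4,x5}} V1345={{x1,x2},{x1,x4},{x1,x2,x4},{x1,x2,x5},{x1,x4,x5}} V2345={{x2},{x1,x2},{x1,x4},{x2,x4},{x2,x5},{x4,x5},{x1,x2,x4},{x1,x2,x5},{x1,x4,x5}}
  V12345={{x1,x2},{x1,x4},{x1,x2,x4},{x1,x2,x5},{x1,x4,x5}}
C dims 5,10,10,5; δ0: rk 4, SNF 1^4; δ1: rk 6, SNF 1^6; δ2: rk 4, SNF 1^4
Ȟ^0: (5−4)−0=1 ⇒ Z
Ȟ^1: (10−6)−4=0 ⇒ 0
Ȟ^2: (10−4)−6=0 ⇒ 0

Ȟ^0 = Z,  Ȟ^1 = 0,  Ȟ^2 = 0


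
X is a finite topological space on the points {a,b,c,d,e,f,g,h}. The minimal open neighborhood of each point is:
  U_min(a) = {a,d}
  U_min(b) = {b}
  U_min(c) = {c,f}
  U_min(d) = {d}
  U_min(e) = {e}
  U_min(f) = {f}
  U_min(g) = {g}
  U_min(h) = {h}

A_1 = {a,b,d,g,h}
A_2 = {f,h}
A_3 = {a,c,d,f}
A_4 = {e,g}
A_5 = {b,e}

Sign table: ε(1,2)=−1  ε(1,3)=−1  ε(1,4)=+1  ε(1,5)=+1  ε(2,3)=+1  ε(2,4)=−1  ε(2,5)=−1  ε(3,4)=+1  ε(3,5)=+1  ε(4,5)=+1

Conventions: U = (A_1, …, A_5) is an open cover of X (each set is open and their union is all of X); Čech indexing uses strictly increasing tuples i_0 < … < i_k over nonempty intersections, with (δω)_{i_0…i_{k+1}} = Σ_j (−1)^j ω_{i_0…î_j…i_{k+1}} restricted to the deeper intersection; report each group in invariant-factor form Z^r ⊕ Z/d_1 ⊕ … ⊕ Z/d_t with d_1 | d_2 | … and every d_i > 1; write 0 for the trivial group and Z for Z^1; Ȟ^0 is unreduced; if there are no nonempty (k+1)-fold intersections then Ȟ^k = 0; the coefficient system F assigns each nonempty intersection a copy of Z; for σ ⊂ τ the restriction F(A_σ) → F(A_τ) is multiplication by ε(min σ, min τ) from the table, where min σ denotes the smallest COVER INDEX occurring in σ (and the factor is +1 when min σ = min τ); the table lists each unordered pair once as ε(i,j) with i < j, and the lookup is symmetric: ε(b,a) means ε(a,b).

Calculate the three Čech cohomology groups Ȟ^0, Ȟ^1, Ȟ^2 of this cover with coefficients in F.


nonempty intersections:
  A12={h} A13={a,d} A14={g} A15={b} A23={f} A45={e}
C dims 5,6; δ0: rk 4, SNF 1^4
Ȟ^0: (5−4)−0=1 ⇒ Z
Ȟ^1: (6−0)−4=2 ⇒ Z^2
Ȟ^2: (0−0)−0=0 ⇒ 0

Ȟ^0(U;F) ≅ Z, Ȟ^1(U;F) ≅ Z^2 and Ȟ^2(U;F) ≅ 0


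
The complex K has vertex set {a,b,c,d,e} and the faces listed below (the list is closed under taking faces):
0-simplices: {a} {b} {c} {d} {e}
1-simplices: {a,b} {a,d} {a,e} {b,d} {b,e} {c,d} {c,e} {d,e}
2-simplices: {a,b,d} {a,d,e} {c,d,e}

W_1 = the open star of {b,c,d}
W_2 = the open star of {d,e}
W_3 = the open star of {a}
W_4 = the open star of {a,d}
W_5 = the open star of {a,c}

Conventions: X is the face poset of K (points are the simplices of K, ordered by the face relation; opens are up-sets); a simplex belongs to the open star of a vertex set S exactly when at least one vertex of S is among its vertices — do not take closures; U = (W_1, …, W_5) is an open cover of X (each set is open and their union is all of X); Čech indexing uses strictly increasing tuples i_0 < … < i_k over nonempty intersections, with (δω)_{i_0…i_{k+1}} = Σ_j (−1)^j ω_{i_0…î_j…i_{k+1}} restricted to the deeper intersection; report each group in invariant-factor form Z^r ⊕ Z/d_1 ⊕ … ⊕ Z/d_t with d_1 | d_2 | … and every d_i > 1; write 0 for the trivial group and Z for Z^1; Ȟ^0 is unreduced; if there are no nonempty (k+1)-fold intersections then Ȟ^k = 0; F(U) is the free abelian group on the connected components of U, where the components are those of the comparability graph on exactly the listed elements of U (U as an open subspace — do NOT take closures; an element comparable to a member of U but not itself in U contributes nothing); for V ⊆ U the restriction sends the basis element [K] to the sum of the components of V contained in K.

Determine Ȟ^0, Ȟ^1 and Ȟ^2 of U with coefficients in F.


nonempty overlaps:
  W1={{b},{c},{d},{a,b},{a,d},{b,d},{b,e},{c,d},{c,e},{d,e},{a,b,d},{a,d,e},{c,d,e}} W2={{d},{e},{a,d},{a,e},{b,d},{b,e},{c,d},{c,e},{d,e},{a,b,d},{a,d,e},{c,d,e}} W3={{a},{a,b},{a,d},{a,e},{a,b,d},{a,d,e}} W4={{a},{d},{a,b},{a,d},{a,e},{b,d},{c,d},{d,e},{a,b,d},{a,d,e},{c,d,e}} W5={{a},{c},{a,b},{a,d},{a,e},{c,d},{c,e},{a,b,d},{a,d,e},{c,d,e}}
  W12={{d},{a,d},{b,d},{b,e},{c,d},{c,e},{d,e},{a,b,d},{a,d,e},{c,d,e}} W13={{a,b},{a,d},{a,b,d},{a,d,e}} W14={{d},{a,b},{a,d},{b,d},{c,d},{d,e},{a,b,d},{a,d,e},{c,d,e}} W15={{c},{a,b},{a,d},{c,d},{c,e},{a,b,d},{a,d,e},{c,d,e}} W23={{a,d},{a,e},{a,b,d},{a,d,e}} W24={{d},{a,d},{a,e},{b,d},{c,d},{d,e},{a,b,d},{a,d,e},{c,d,e}} W25={{a,d},{a,e},{c,d},{c,e},{a,b,d},{a,d,e},{c,d,e}} W34={{a},{a,b},{a,d},{a,e},{a,b,d},{a,d,e}} W35={{a},{a,b},{a,d},{a,e},{a,b,d},{a,d,e}} W45={{a},{a,b},{a,d},{a,e},{c,d},{a,b,d},{a,d,e},{c,d,e}}
  W123={{a,d},{a,b,d},{a,d,e}} W124={{d},{a,d},{b,d},{c,d},{d,e},{a,b,d},{a,d,e},{c,d,e}} W125={{a,d},{c,d},{c,e},{a,b,d},{a,d,e},{c,d,e}} W134={{a,b},{a,d},{a,b,d},{a,d,e}} W135={{a,b},{a,d},{a,b,d},{a,d,e}} W145={{a,b},{a,d},{c,d},{a,b,d},{a,d,e},{c,d,e}} W234={{a,d},{a,e},{a,b,d},{a,d,e}} W235={{a,d},{a,e},{a,b,d},{a,d,e}} W245={{a,d},{a,e},{c,d},{a,b,d},{a,d,e},{c,d,e}} W345={{a},{a,b},{a,d},{a,e},{a,b,d},{a,d,e}}
  W1234={{a,d},{a,b,d},{a,d,e}} W1235={{a,d},{a,b,d},{a,d,e}} W1245={{a,d},{c,d},{a,b,d},{a,d,e},{c,d,e}} W1345={{a,b},{a,d},{a,b,d},{a,d,e}} W2345={{a,d},{a,e},{a,b,d},{a,d,e}}
  W12345={{a,d},{a,b,d},{a,d,e}}
components per intersection:
  W1: {{b},{c},{d},{a,b},{a,d},{b,d},{b,e},{c,d},{c,e},{d,e},{a,b,d},{a,d,e},{c,d,e}}
  W2: {{d},{e},{a,d},{a,e},{b,d},{b,e},{c,d},{c,e},{d,e},{a,b,d},{a,d,e},{c,d,e}}
  W3: {{a},{a,b},{a,d},{a,e},{a,b,d},{a,d,e}}
  W4: {{a},{d},{a,b},{a,d},{a,e},{b,d},{c,d},{d,e},{a,b,d},{a,d,e},{c,d,e}}
  W5: {{a},{a,b},{a,d},{a,e},{a,b,d},{a,d,e}} {{c},{c,d},{c,e},{c,d,e}}
  W12: {{d},{a,d},{b,d},{c,d},{c,e},{d,e},{a,b,d},{a,d,e},{c,d,e}} {{b,e}}
  W13: {{a,b},{a,d},{a,b,d},{a,d,e}}
  W14: {{d},{a,b},{a,d},{b,d},{c,d},{d,e},{a,b,d},{a,d,e},{c,d,e}}
  W15: {{c},{c,d},{c,e},{c,d,e}} {{a,b},{a,d},{a,b,d},{a,d,e}}
  W23: {{a,d},{a,e},{a,b,d},{a,d,e}}
  W24: {{d},{a,d},{a,e},{b,d},{c,d},{d,e},{a,b,d},{a,d,e},{c,d,e}}
  W25: {{a,d},{a,e},{a,b,d},{a,d,e}} {{c,d},{c,e},{c,d,e}}
  W34: {{a},{a,b},{a,d},{a,e},{a,b,d},{a,d,e}}
  W35: {{a},{a,b},{a,d},{a,e},{a,b,d},{a,d,e}}
  W45: {{a},{a,b},{a,d},{a,e},{a,b,d},{a,d,e}} {{c,d},{c,d,e}}
  W123: {{a,d},{a,b,d},{a,d,e}}
  W124: {{d},{a,d},{b,d},{c,d},{d,e},{a,b,d},{a,d,e},{c,d,e}}
  W125: {{a,d},{a,b,d},{a,d,e}} {{c,d},{c,e},{c,d,e}}
  W134: {{a,b},{a,d},{a,b,d},{a,d,e}}
  W135: {{a,b},{a,d},{a,b,d},{a,d,e}}
  W145: {{a,b},{a,d},{a,b,d},{a,d,e}} {{c,d},{c,d,e}}
  W234: {{a,d},{a,e},{a,b,d},{a,d,e}}
  W235: {{a,d},{a,e},{a,b,d},{a,d,e}}
  W245: {{a,d},{a,e},{a,b,d},{a,d,e}} {{c,d},{c,d,e}}
  W345: {{a},{a,b},{a,d},{a,e},{a,b,d},{a,d,e}}
  W1234: {{a,d},{a,b,d},{a,d,e}}
  W1235: {{a,d},{a,b,d},{a,d,e}}
  W1245: {{a,d},{a,b,d},{a,d,e}} {{c,d},{c,d,e}}
  W1345: {{a,b},{a,d},{a,b,d},{a,d,e}}
  W2345: {{a,d},{a,e},{a,b,d},{a,d,e}}
  W12345: {{a,d},{a,b,d},{a,d,e}}
C dims 6,14,13,6; δ0: rk 5, SNF 1^5; δ1: rk 8, SNF 1^8; δ2: rk 5, SNF 1^5
degree 0: 6−5−0 = 1 → Ȟ^0 ≅ Z
degree 1: 14−8−5 = 1 → Ȟ^1 ≅ Z
degree 2: 13−5−8 = 0 → Ȟ^2 ≅ 0

Ȟ^0 = Z, Ȟ^1 = Z, Ȟ^2 = 0


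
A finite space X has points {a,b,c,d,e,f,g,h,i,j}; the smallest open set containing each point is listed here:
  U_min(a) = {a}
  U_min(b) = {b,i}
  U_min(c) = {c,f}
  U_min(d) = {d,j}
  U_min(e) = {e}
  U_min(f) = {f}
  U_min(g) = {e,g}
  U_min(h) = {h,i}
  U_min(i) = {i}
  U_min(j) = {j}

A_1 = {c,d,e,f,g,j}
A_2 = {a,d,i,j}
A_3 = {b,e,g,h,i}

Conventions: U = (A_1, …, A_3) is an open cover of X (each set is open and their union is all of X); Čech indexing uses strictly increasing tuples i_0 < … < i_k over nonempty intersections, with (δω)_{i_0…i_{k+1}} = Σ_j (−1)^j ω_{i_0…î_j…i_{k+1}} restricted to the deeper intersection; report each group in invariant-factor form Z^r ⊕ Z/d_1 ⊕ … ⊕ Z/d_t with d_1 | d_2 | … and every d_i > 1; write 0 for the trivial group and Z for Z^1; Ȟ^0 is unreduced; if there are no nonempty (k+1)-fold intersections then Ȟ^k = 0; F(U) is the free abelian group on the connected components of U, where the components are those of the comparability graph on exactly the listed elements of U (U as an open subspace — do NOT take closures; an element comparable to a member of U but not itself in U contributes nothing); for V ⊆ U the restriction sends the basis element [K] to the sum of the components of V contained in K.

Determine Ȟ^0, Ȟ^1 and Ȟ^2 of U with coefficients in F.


nerve of the cover:
  A12={d,j} A13={e,g} A23={i}
components per intersection:
  A1: {c,f} {d,j} {e,g}
  A2: {a} {d,j} {i}
  A3: {b,h,i} {e,g}
  A12: {d,j}
  A13: {e,g}
  A23: {i}
C dims 8,3; δ0: rk 3, SNF 1^3
Ȟ^0 = (8 − 3) − 0 = 5, so Ȟ^0 ≅ Z^5
Ȟ^1 = (3 − 0) − 3 = 0, so Ȟ^1 ≅ 0
Ȟ^2 = (0 − 0) − 0 = 0, so Ȟ^2 ≅ 0

Ȟ^0 = Z^5,  Ȟ^1 = 0,  Ȟ^2 = 0


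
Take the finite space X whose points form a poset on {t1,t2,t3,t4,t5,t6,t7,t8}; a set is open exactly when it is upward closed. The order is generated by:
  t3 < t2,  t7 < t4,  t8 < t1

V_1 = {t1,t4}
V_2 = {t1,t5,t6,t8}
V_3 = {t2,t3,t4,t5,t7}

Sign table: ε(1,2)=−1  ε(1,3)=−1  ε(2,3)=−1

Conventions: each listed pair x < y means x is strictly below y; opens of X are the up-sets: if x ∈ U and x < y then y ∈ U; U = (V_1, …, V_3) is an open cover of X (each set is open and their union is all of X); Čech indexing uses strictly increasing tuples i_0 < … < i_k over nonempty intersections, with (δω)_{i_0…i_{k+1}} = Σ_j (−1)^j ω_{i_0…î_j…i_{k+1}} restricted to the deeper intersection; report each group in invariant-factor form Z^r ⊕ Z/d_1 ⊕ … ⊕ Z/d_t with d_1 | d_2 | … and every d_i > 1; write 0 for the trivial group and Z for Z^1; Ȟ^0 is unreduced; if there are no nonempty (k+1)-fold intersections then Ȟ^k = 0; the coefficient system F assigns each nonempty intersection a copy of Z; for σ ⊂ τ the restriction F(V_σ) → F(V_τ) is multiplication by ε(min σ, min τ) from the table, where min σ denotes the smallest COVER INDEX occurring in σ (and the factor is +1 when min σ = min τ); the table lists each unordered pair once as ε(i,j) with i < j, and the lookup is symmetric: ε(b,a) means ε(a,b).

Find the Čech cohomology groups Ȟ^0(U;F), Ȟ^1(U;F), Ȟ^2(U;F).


Ȟ^0(U;F) ≅ 0,  Ȟ^1(U;F) ≅ Z/2,  Ȟ^2(U;F) ≅ 0

intersection data:
  V12={t1} V13={t4} V23={t5}
C dims 3,3; δ0: rk 3, SNF 1^2·2
Ȟ^0 = (3 − 3) − 0 = 0, so Ȟ^0 ≅ 0
Ȟ^1 = (3 − 0) − 3 = 0 plus torsion [2], so Ȟ^1 ≅ Z/2
Ȟ^2 = (0 − 0) − 0 = 0, so Ȟ^2 ≅ 0


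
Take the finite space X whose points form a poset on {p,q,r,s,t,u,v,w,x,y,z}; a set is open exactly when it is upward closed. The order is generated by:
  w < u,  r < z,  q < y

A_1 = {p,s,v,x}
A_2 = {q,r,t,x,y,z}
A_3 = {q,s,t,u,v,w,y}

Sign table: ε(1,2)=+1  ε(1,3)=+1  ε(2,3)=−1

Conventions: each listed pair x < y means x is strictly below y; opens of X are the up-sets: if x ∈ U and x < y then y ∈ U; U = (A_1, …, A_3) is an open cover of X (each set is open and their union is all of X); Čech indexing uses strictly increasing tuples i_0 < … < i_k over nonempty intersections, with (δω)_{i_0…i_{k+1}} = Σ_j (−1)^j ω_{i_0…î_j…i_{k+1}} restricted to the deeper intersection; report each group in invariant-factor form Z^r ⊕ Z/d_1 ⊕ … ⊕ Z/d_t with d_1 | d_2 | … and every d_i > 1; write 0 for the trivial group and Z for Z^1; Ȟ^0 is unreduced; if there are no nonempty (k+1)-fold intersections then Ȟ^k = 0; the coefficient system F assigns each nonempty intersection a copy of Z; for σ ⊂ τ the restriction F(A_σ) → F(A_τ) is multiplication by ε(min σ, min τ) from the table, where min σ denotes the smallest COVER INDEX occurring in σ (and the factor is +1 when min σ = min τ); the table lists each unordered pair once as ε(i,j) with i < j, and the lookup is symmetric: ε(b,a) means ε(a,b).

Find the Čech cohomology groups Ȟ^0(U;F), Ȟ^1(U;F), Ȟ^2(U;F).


nonempty overlaps:
  A12={x} A13={s,v} A23={q,t,y}
C dims 3,3; δ0: rk 3, SNF 1^2·2
degree 0: 3−3−0 = 0 → Ȟ^0 ≅ 0
degree 1: 3−0−3 = 0 plus torsion [2] → Ȟ^1 ≅ Z/2
degree 2: 0−0−0 = 0 → Ȟ^2 ≅ 0

Ȟ^0(U;F) ≅ 0; Ȟ^1(U;F) ≅ Z/2; Ȟ^2(U;F) ≅ 0


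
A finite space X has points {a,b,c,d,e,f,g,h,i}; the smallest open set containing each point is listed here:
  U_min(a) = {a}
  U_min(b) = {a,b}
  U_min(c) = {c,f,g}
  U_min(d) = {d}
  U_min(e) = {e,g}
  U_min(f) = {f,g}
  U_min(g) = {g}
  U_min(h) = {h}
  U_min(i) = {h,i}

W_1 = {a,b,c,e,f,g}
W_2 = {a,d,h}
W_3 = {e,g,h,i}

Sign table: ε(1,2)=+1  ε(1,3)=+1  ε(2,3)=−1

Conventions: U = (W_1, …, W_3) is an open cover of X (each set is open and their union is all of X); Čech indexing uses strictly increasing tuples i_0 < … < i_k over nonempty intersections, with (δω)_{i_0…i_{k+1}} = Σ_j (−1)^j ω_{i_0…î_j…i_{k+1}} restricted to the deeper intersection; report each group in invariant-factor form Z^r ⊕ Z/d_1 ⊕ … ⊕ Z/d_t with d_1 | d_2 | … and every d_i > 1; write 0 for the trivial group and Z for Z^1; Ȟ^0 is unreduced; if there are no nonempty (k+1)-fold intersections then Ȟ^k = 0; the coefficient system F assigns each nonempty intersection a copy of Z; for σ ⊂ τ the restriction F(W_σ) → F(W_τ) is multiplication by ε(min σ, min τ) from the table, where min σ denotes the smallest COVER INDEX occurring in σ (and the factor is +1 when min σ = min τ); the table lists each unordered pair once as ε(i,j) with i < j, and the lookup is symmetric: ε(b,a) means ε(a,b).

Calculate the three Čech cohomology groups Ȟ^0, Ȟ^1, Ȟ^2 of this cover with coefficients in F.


Ȟ^0 ≅ 0, Ȟ^1 ≅ Z/2 and Ȟ^2 ≅ 0

nerve simplices:
  W12={a} W13={e,g} W23={h}
C dims 3,3; δ0: rk 3, SNF 1^2·2
degree 0: 3−3−0 = 0 → Ȟ^0 ≅ 0
degree 1: 3−0−3 = 0 plus torsion [2] → Ȟ^1 ≅ Z/2
degree 2: 0−0−0 = 0 → Ȟ^2 ≅ 0


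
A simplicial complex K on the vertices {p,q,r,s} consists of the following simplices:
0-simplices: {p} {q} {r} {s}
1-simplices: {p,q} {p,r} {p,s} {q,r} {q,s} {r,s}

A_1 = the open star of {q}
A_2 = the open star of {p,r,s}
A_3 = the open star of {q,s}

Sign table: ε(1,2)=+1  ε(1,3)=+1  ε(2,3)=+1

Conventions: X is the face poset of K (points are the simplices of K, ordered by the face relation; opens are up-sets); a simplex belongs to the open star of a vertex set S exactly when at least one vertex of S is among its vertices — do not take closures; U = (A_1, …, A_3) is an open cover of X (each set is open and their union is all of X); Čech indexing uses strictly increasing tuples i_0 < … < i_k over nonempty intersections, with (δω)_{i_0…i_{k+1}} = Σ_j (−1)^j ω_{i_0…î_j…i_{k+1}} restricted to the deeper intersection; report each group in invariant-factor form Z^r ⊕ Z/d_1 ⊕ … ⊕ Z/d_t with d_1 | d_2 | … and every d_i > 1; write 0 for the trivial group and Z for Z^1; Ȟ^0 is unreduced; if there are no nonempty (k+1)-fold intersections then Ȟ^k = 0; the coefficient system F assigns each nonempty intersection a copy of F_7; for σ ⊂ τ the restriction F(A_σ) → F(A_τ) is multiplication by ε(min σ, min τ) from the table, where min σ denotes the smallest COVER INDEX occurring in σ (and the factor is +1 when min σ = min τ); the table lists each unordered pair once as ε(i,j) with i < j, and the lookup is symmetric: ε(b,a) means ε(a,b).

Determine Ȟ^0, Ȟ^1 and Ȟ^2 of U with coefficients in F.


Ȟ^0 ≅ Z/7, Ȟ^1 ≅ 0, Ȟ^2 ≅ 0

nonempty overlaps:
  A1={{q},{p,q},{q,r},{q,s}} A2={{p},{r},{s},{p,q},{p,r},{p,s},{q,r},{q,s},{r,s}} A3={{q},{s},{p,q},{p,s},{q,r},{q,s},{r,s}}
  A12={{p,q},{q,r},{q,s}} A13={{q},{p,q},{q,r},{q,s}} A23={{s},{p,q},{p,s},{q,r},{q,s},{r,s}}
  A123={{p,q},{q,r},{q,s}}
C dims 3,3,1; δ0: rk_F7 2; δ1: rk_F7 1
degree 0: 3−2−0 = 1 → Ȟ^0 ≅ Z/7
degree 1: 3−1−2 = 0 → Ȟ^1 ≅ 0
degree 2: 1−0−1 = 0 → Ȟ^2 ≅ 0


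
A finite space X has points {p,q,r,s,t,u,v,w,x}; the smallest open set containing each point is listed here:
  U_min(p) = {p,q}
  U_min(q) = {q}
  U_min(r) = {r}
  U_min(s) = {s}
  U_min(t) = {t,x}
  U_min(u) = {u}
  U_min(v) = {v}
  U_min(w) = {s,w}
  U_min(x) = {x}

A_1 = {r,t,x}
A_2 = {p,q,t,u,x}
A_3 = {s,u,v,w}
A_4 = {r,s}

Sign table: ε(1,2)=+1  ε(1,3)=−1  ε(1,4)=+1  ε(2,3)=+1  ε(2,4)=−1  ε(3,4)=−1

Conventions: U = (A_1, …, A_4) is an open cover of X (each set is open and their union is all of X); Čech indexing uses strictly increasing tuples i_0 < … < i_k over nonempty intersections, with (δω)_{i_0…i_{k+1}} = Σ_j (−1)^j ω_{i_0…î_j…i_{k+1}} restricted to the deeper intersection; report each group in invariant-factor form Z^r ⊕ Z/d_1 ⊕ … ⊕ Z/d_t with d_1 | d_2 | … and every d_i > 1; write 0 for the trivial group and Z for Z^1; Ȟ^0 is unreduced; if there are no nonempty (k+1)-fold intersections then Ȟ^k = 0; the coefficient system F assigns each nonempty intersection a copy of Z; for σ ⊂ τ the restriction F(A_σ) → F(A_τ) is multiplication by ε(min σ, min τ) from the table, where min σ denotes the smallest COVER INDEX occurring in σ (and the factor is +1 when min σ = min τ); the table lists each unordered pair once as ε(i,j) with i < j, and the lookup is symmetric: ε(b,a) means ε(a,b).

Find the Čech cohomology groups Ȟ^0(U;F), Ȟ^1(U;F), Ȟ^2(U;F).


intersection data:
  A12={t,x} A14={r} A23={u} A34={s}
C dims 4,4; δ0: rk 4, SNF 1^3·2
Ȟ^0 = (4 − 4) − 0 = 0, so Ȟ^0 ≅ 0
Ȟ^1 = (4 − 0) − 4 = 0 plus torsion [2], so Ȟ^1 ≅ Z/2
Ȟ^2 = (0 − 0) − 0 = 0, so Ȟ^2 ≅ 0

Ȟ^0 ≅ 0; Ȟ^1 ≅ Z/2; Ȟ^2 ≅ 0


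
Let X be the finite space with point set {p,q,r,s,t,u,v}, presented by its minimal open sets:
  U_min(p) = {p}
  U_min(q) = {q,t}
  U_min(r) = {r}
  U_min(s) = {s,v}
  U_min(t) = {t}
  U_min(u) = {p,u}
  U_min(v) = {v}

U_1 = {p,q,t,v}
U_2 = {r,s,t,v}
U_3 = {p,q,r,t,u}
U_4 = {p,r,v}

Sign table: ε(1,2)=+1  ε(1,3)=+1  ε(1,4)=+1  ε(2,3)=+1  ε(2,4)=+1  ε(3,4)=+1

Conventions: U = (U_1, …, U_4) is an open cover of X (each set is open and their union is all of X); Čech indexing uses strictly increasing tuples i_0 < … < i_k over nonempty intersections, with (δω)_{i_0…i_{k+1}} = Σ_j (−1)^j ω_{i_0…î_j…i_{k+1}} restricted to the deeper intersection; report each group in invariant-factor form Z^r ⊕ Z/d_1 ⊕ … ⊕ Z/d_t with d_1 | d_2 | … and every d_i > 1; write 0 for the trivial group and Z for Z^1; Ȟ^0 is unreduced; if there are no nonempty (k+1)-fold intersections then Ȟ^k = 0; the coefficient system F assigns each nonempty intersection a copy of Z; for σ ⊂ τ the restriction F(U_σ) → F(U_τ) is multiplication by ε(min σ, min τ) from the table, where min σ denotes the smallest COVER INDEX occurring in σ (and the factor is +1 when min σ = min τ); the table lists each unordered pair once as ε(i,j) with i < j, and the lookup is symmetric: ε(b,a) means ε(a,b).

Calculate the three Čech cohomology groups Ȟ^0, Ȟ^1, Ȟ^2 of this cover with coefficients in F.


cover nerve:
  U12={t,v} U13={p,q,t} U14={p,v} U23={r,t} U24={r,v} U34={p,r}
  U123={t} U124={v} U134={p} U234={r}
C dims 4,6,4; δ0: rk 3, SNF 1^3; δ1: rk 3, SNF 1^3
Ȟ^0: (4−3)−0=1 ⇒ Z
Ȟ^1: (6−3)−3=0 ⇒ 0
Ȟ^2: (4−0)−3=1 ⇒ Z

Ȟ^0 = Z; Ȟ^1 = 0; Ȟ^2 = Z


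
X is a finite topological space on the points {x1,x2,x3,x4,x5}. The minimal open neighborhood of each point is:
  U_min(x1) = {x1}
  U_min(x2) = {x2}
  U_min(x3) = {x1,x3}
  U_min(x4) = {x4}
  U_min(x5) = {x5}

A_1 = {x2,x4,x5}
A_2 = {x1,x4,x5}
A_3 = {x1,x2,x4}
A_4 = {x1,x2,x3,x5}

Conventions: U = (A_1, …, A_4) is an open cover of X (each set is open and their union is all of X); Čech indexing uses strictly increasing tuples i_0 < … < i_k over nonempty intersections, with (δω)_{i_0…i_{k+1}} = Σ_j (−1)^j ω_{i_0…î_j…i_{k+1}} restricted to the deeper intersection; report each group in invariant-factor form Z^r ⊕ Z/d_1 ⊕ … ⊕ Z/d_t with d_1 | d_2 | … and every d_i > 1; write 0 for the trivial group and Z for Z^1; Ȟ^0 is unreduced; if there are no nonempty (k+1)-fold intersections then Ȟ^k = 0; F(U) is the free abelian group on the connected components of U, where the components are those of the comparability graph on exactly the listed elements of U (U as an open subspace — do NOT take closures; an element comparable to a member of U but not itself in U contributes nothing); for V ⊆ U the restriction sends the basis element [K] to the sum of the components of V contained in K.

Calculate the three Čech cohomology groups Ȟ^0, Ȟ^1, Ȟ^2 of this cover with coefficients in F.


cover nerve:
  A12={x4,x5} A13={x2,x4} A14={x2,x5} A23={x1,x4} A24={x1,x5} A34={x1,x2}
  A123={x4} A124={x5} A134={x2} A234={x1}
components per intersection:
  A1: {x2} {x4} {x5}
  A2: {x1} {x4} {x5}
  A3: {x1} {x2} {x4}
  A4: {x1,x3} {x2} {x5}
  A12: {x4} {x5}
  A13: {x2} {x4}
  A14: {x2} {x5}
  A23: {x1} {x4}
  A24: {x1} {x5}
  A34: {x1} {x2}
  A123: {x4}
  A124: {x5}
  A134: {x2}
  A234: {x1}
C dims 12,12,4; δ0: rk 8, SNF 1^8; δ1: rk 4, SNF 1^4
Ȟ^0: (12−8)−0=4 ⇒ Z^4
Ȟ^1: (12−4)−8=0 ⇒ 0
Ȟ^2: (4−0)−4=0 ⇒ 0

Ȟ^0(U;F) ≅ Z^4, Ȟ^1(U;F) ≅ 0 and Ȟ^2(U;F) ≅ 0


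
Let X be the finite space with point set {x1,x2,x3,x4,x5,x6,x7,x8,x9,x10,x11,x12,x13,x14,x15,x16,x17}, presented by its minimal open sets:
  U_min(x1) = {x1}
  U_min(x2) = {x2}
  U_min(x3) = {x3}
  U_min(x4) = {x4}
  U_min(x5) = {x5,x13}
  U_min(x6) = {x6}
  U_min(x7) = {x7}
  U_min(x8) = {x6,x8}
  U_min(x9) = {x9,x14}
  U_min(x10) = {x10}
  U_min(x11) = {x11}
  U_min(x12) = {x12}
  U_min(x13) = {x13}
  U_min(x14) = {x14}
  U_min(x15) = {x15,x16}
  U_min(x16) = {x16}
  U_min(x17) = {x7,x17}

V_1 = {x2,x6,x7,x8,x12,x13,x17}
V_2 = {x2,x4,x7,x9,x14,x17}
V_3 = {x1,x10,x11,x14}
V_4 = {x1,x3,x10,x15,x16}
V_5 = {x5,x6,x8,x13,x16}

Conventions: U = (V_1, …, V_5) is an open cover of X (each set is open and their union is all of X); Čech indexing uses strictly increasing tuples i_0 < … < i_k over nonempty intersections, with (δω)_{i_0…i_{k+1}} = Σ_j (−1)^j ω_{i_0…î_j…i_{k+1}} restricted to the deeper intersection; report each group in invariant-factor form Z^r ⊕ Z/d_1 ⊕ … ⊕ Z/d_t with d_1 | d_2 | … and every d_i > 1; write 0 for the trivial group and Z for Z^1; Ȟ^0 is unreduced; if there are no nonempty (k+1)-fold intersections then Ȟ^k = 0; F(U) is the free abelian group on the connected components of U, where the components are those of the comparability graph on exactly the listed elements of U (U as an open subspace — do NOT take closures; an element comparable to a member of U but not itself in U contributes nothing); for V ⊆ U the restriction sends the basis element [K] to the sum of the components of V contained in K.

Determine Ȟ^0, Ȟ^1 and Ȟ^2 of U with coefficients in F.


nerve of the cover:
  V12={x2,x7,x17} V15={x6,x8,x13} V23={x14} V34={x1,x10} V45={x16}
components per intersection:
  V1: {x2} {x6,x8} {x7,x17} {x12} {x13}
  V2: {x2} {x4} {x7,x17} {x9,x14}
  V3: {x1} {x10} {x11} {x14}
  V4: {x1} {x3} {x10} {x15,x16}
  V5: {x5,x13} {x6,x8} {x16}
  V12: {x2} {x7,x17}
  V15: {x6,x8} {x13}
  V23: {x14}
  V34: {x1} {x10}
  V45: {x16}
C dims 20,8; δ0: rk 8, SNF 1^8
Ȟ^0 = (20 − 8) − 0 = 12, so Ȟ^0 ≅ Z^12
Ȟ^1 = (8 − 0) − 8 = 0, so Ȟ^1 ≅ 0
Ȟ^2 = (0 − 0) − 0 = 0, so Ȟ^2 ≅ 0

Ȟ^0 = Z^12, Ȟ^1 = 0, Ȟ^2 = 0


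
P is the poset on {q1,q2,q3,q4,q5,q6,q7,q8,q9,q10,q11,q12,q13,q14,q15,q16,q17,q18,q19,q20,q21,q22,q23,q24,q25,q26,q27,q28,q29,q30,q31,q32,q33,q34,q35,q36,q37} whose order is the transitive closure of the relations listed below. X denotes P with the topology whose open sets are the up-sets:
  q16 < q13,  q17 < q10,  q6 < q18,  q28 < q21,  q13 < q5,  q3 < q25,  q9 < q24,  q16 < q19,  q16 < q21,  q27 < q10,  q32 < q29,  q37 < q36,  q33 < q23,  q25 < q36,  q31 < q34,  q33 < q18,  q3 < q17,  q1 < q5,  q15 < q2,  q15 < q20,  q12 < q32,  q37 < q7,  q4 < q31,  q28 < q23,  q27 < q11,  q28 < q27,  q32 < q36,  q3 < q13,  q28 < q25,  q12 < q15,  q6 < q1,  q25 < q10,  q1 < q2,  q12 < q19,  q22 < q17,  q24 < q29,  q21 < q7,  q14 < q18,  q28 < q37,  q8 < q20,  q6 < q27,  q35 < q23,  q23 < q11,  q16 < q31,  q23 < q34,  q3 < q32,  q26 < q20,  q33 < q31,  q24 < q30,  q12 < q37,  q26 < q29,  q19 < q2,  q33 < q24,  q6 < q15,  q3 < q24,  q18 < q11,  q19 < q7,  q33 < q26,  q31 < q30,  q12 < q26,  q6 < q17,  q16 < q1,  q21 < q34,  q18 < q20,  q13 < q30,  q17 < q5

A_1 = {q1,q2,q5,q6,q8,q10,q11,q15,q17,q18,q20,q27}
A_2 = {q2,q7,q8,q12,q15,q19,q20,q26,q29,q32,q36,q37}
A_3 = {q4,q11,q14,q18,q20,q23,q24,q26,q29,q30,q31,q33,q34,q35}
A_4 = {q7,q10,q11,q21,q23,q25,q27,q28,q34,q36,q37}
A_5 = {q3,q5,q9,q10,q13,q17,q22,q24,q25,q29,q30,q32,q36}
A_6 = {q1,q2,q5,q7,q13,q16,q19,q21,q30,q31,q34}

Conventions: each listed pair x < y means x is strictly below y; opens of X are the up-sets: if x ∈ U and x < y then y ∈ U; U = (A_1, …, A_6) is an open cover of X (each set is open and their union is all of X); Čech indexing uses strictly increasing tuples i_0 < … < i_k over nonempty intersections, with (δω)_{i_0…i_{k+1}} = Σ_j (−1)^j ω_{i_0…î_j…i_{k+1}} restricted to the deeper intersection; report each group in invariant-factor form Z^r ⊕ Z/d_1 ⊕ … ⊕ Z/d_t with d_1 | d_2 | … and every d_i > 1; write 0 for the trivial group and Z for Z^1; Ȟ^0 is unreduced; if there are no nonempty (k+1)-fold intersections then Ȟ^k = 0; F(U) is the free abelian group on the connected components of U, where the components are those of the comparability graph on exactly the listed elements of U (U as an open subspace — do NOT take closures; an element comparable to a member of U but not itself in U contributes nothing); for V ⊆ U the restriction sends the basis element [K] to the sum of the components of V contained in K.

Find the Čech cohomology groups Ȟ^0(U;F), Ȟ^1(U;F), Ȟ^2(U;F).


Ȟ^0 ≅ Z, Ȟ^1 ≅ 0, Ȟ^2 ≅ Z/2

nonempty intersections:
  A12={q2,q8,q15,q20} A13={q11,q18,q20} A14={q10,q11,q27} A15={q5,q10,q17} A16={q1,q2,q5} A23={q20,q26,q29} A24={q7,q36,q37} A25={q29,q32,q36} A26={q2,q7,q19} A34={q11,q23,q34} A35={q24,q29,q30} A36={q30,q31,q34} A45={q10,q25,q36} A46={q7,q21,q34} A56={q5,q13,q30}
  A123={q20} A126={q2} A134={q11} A145={q10} A156={q5} A235={q29} A245={q36} A246={q7} A346={q34} A356={q30}
components per intersection:
  A1: {q1,q2,q5,q6,q8,q10,q11,q15,q17,q18,q20,q27}
  A2: {q2,q7,q8,q12,q15,q19,q20,q26,q29,q32,q36,q37}
  A3: {q4,q11,q14,q18,q20,q23,q24,q26,q29,q30,q31,q33,q34,q35}
  A4: {q7,q10,q11,q21,q23,q25,q27,q28,q34,q36,q37}
  A5: {q3,q5,q9,q10,q13,q17,q22,q24,q25,q29,q30,q32,q36}
  A6: {q1,q2,q5,q7,q13,q16,q19,q21,q30,q31,q34}
  A12: {q2,q8,q15,q20}
  A13: {q11,q18,q20}
  A14: {q10,q11,q27}
  A15: {q5,q10,q17}
  A16: {q1,q2,q5}
  A23: {q20,q26,q29}
  A24: {q7,q36,q37}
  A25: {q29,q32,q36}
  A26: {q2,q7,q19}
  A34: {q11,q23,q34}
  A35: {q24,q29,q30}
  A36: {q30,q31,q34}
  A45: {q10,q25,q36}
  A46: {q7,q21,q34}
  A56: {q5,q13,q30}
  A123: {q20}
  A126: {q2}
  A134: {q11}
  A145: {q10}
  A156: {q5}
  A235: {q29}
  A245: {q36}
  A246: {q7}
  A346: {q34}
  A356: {q30}
C dims 6,15,10; δ0: rk 5, SNF 1^5; δ1: rk 10, SNF 1^9·2
Ȟ^0: (6−5)−0=1 ⇒ Z
Ȟ^1: (15−10)−5=0 ⇒ 0
Ȟ^2: (10−0)−10=0 plus torsion [2] ⇒ Z/2


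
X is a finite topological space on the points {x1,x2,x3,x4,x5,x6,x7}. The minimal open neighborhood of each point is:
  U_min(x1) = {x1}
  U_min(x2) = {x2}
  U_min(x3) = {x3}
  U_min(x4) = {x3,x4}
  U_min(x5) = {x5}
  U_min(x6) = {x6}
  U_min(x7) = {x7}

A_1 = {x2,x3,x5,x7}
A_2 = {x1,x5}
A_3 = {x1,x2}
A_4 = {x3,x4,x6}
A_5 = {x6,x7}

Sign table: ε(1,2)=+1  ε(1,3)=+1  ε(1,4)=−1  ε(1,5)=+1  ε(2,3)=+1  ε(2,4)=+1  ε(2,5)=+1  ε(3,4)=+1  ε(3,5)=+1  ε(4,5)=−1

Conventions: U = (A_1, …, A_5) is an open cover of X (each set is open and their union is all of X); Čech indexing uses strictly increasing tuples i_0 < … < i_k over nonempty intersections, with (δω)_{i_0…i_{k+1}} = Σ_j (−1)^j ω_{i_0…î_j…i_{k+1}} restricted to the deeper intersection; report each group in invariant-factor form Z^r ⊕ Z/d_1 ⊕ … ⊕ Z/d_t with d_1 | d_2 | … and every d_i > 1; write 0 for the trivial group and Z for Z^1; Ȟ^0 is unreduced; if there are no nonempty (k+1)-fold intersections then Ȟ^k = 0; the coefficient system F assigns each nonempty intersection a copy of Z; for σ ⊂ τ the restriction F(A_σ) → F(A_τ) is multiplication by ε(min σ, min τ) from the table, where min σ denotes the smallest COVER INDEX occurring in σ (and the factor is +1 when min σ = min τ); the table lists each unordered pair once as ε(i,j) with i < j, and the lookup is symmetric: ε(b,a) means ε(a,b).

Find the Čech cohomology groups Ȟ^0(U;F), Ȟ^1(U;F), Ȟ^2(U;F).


nonempty intersections:
  A12={x5} A13={x2} A14={x3} A15={x7} A23={x1} A45={x6}
C dims 5,6; δ0: rk 4, SNF 1^4
Ȟ^0: (5−4)−0=1 ⇒ Z
Ȟ^1: (6−0)−4=2 ⇒ Z^2
Ȟ^2: (0−0)−0=0 ⇒ 0

Ȟ^0 = Z,  Ȟ^1 = Z^2,  Ȟ^2 = 0


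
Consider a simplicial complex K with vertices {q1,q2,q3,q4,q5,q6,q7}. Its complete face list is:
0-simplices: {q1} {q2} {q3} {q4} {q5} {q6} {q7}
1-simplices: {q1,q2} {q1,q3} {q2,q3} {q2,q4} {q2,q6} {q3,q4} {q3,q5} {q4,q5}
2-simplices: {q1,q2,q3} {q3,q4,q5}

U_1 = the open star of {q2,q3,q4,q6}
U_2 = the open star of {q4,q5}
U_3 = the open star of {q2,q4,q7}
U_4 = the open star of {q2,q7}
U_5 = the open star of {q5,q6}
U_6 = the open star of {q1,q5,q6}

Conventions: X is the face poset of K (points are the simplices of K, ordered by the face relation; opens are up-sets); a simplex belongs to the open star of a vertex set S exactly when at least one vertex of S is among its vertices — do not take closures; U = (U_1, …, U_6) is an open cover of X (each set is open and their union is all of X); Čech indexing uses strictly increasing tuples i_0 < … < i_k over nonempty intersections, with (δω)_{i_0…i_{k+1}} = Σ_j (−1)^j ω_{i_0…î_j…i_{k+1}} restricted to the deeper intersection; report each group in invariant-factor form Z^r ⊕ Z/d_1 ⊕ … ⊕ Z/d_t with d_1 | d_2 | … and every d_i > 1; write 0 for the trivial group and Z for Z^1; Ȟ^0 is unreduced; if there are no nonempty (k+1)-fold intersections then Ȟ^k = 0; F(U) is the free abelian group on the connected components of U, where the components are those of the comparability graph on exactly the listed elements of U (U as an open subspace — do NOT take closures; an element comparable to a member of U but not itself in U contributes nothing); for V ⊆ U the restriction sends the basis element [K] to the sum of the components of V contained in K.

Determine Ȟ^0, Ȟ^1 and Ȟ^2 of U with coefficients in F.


Ȟ^0(U;F) ≅ Z^2,  Ȟ^1(U;F) ≅ 0,  Ȟ^2(U;F) ≅ 0

cover nerve:
  U1={{q2},{q3},{q4},{q6},{q1,q2},{q1,q3},{q2,q3},{q2,q4},{q2,q6},{q3,q4},{q3,q5},{q4,q5},{q1,q2,q3},{q3,q4,q5}} U2={{q4},{q5},{q2,q4},{q3,q4},{q3,q5},{q4,q5},{q3,q4,q5}} U3={{q2},{q4},{q7},{q1,q2},{q2,q3},{q2,q4},{q2,q6},{q3,q4},{q4,q5},{q1,q2,q3},{q3,q4,q5}} U4={{q2},{q7},{q1,q2},{q2,q3},{q2,q4},{q2,q6},{q1,q2,q3}} U5={{q5},{q6},{q2,q6},{q3,q5},{q4,q5},{q3,q4,q5}} U6={{q1},{q5},{q6},{q1,q2},{q1,q3},{q2,q6},{q3,q5},{q4,q5},{q1,q2,q3},{q3,q4,q5}}
  U12={{q4},{q2,q4},{q3,q4},{q3,q5},{q4,q5},{q3,q4,q5}} U13={{q2},{q4},{q1,q2},{q2,q3},{q2,q4},{q2,q6},{q3,q4},{q4,q5},{q1,q2,q3},{q3,q4,q5}} U14={{q2},{q1,q2},{q2,q3},{q2,q4},{q2,q6},{q1,q2,q3}} U15={{q6},{q2,q6},{q3,q5},{q4,q5},{q3,q4,q5}} U16={{q6},{q1,q2},{q1,q3},{q2,q6},{q3,q5},{q4,q5},{q1,q2,q3},{q3,q4,q5}} U23={{q4},{q2,q4},{q3,q4},{q4,q5},{q3,q4,q5}} U24={{q2,q4}} U25={{q5},{q3,q5},{q4,q5},{q3,q4,q5}} U26={{q5},{q3,q5},{q4,q5},{q3,q4,q5}} U34={{q2},{q7},{q1,q2},{q2,q3},{q2,q4},{q2,q6},{q1,q2,q3}} U35={{q2,q6},{q4,q5},{q3,q4,q5}} U36={{q1,q2},{q2,q6},{q4,q5},{q1,q2,q3},{q3,q4,q5}} U45={{q2,q6}} U46={{q1,q2},{q2,q6},{q1,q2,q3}} U56={{q5},{q6},{q2,q6},{q3,q5},{q4,q5},{q3,q4,q5}}
  U123={{q4},{q2,q4},{q3,q4},{q4,q5},{q3,q4,q5}} U124={{q2,q4}} U125={{q3,q5},{q4,q5},{q3,q4,q5}} U126={{q3,q5},{q4,q5},{q3,q4,q5}} U134={{q2},{q1,q2},{q2,q3},{q2,q4},{q2,q6},{q1,q2,q3}} U135={{q2,q6},{q4,q5},{q3,q4,q5}} U136={{q1,q2},{q2,q6},{q4,q5},{q1,q2,q3},{q3,q4,q5}} U145={{q2,q6}} U146={{q1,q2},{q2,q6},{q1,q2,q3}} U156={{q6},{q2,q6},{q3,q5},{q4,q5},{q3,q4,q5}} U234={{q2,q4}} U235={{q4,q5},{q3,q4,q5}} U236={{q4,q5},{q3,q4,q5}} U256={{q5},{q3,q5},{q4,q5},{q3,q4,q5}} U345={{q2,q6}} U346={{q1,q2},{q2,q6},{q1,q2,q3}} U356={{q2,q6},{q4,q5},{q3,q4,q5}} U456={{q2,q6}}
  U1234={{q2,q4}} U1235={{q4,q5},{q3,q4,q5}} U1236={{q4,q5},{q3,q4,q5}} U1256={{q3,q5},{q4,q5},{q3,q4,q5}} U1345={{q2,q6}} U1346={{q1,q2},{q2,q6},{q1,q2,q3}} U1356={{q2,q6},{q4,q5},{q3,q4,q5}} U1456={{q2,q6}} U2356={{q4,q5},{q3,q4,q5}} U3456={{q2,q6}}
  U12356={{q4,q5},{q3,q4,q5}} U13456={{q2,q6}}
components per intersection:
  U1: {{q2},{q3},{q4},{q6},{q1,q2},{q1,q3},{q2,q3},{q2,q4},{q2,q6},{q3,q4},{q3,q5},{q4,q5},{q1,q2,q3},{q3,q4,q5}}
  U2: {{q4},{q5},{q2,q4},{q3,q4},{q3,q5},{q4,q5},{q3,q4,q5}}
  U3: {{q2},{q4},{q1,q2},{q2,q3},{q2,q4},{q2,q6},{q3,q4},{q4,q5},{q1,q2,q3},{q3,q4,q5}} {{q7}}
  U4: {{q2},{q1,q2},{q2,q3},{q2,q4},{q2,q6},{q1,q2,q3}} {{q7}}
  U5: {{q5},{q3,q5},{q4,q5},{q3,q4,q5}} {{q6},{q2,q6}}
  U6: {{q1},{q1,q2},{q1,q3},{q1,q2,q3}} {{q5},{q3,q5},{q4,q5},{q3,q4,q5}} {{q6},{q2,q6}}
  U12: {{q4},{q2,q4},{q3,q4},{q3,q5},{q4,q5},{q3,q4,q5}}
  U13: {{q2},{q4},{q1,q2},{q2,q3},{q2,q4},{q2,q6},{q3,q4},{q4,q5},{q1,q2,q3},{q3,q4,q5}}
  U14: {{q2},{q1,q2},{q2,q3},{q2,q4},{q2,q6},{q1,q2,q3}}
  U15: {{q6},{q2,q6}} {{q3,q5},{q4,q5},{q3,q4,q5}}
  U16: {{q6},{q2,q6}} {{q1,q2},{q1,q3},{q1,q2,q3}} {{q3,q5},{q4,q5},{q3,q4,q5}}
  U23: {{q4},{q2,q4},{q3,q4},{q4,q5},{q3,q4,q5}}
  U24: {{q2,q4}}
  U25: {{q5},{q3,q5},{q4,q5},{q3,q4,q5}}
  U26: {{q5},{q3,q5},{q4,q5},{q3,q4,q5}}
  U34: {{q2},{q1,q2},{q2,q3},{q2,q4},{q2,q6},{q1,q2,q3}} {{q7}}
  U35: {{q2,q6}} {{q4,q5},{q3,q4,q5}}
  U36: {{q1,q2},{q1,q2,q3}} {{q2,q6}} {{q4,q5},{q3,q4,q5}}
  U45: {{q2,q6}}
  U46: {{q1,q2},{q1,q2,q3}} {{q2,q6}}
  U56: {{q5},{q3,q5},{q4,q5},{q3,q4,q5}} {{q6},{q2,q6}}
  U123: {{q4},{q2,q4},{q3,q4},{q4,q5},{q3,q4,q5}}
  U124: {{q2,q4}}
  U125: {{q3,q5},{q4,q5},{q3,q4,q5}}
  U126: {{q3,q5},{q4,q5},{q3,q4,q5}}
  U134: {{q2},{q1,q2},{q2,q3},{q2,q4},{q2,q6},{q1,q2,q3}}
  U135: {{q2,q6}} {{q4,q5},{q3,q4,q5}}
  U136: {{q1,q2},{q1,q2,q3}} {{q2,q6}} {{q4,q5},{q3,q4,q5}}
  U145: {{q2,q6}}
  U146: {{q1,q2},{q1,q2,q3}} {{q2,q6}}
  U156: {{q6},{q2,q6}} {{q3,q5},{q4,q5},{q3,q4,q5}}
  U234: {{q2,q4}}
  U235: {{q4,q5},{q3,q4,q5}}
  U236: {{q4,q5},{q3,q4,q5}}
  U256: {{q5},{q3,q5},{q4,q5},{q3,q4,q5}}
  U345: {{q2,q6}}
  U346: {{q1,q2},{q1,q2,q3}} {{q2,q6}}
  U356: {{q2,q6}} {{q4,q5},{q3,q4,q5}}
  U456: {{q2,q6}}
  U1234: {{q2,q4}}
  U1235: {{q4,q5},{q3,q4,q5}}
  U1236: {{q4,q5},{q3,q4,q5}}
  U1256: {{q3,q5},{q4,q5},{q3,q4,q5}}
  U1345: {{q2,q6}}
  U1346: {{q1,q2},{q1,q2,q3}} {{q2,q6}}
  U1356: {{q2,q6}} {{q4,q5},{q3,q4,q5}}
  U1456: {{q2,q6}}
  U2356: {{q4,q5},{q3,q4,q5}}
  U3456: {{q2,q6}}
  U12356: {{q4,q5},{q3,q4,q5}}
  U13456: {{q2,q6}}
C dims 11,24,25,12; δ0: rk 9, SNF 1^9; δ1: rk 15, SNF 1^15; δ2: rk 10, SNF 1^10
Ȟ^0: (11−9)−0=2 ⇒ Z^2
Ȟ^1: (24−15)−9=0 ⇒ 0
Ȟ^2: (25−10)−15=0 ⇒ 0


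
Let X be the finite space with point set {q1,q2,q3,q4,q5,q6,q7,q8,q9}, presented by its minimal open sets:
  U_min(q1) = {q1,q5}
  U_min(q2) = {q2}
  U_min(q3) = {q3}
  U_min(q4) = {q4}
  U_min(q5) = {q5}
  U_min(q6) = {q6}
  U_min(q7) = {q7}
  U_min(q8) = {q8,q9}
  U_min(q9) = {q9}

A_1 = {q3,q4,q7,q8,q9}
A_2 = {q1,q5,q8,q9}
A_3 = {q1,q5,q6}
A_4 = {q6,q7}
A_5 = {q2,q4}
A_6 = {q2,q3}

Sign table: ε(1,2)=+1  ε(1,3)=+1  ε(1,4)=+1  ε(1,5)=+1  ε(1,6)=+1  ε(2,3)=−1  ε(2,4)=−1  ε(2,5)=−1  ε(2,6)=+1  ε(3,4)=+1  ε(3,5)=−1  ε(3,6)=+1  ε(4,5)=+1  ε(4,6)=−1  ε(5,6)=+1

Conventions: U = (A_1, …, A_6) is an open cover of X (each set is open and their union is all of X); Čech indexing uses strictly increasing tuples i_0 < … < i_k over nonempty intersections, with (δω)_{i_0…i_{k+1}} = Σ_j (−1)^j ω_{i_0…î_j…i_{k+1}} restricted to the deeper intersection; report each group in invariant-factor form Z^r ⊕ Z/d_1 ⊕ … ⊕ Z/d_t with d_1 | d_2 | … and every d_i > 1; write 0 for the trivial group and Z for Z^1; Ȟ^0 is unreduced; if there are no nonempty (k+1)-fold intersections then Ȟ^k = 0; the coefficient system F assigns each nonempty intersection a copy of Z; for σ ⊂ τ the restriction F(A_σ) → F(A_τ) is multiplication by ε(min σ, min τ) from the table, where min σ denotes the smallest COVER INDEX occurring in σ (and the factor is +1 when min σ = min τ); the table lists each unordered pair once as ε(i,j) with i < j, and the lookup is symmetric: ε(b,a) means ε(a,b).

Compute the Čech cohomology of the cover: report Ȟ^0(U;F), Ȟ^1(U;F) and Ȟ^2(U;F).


Ȟ^0(U;F) ≅ 0; Ȟ^1(U;F) ≅ Z ⊕ Z/2; Ȟ^2(U;F) ≅ 0

nonempty intersections:
  A12={q8,q9} A14={q7} A15={q4} A16={q3} A23={q1,q5} A34={q6} A56={q2}
C dims 6,7; δ0: rk 6, SNF 1^5·2
Ȟ^0: (6−6)−0=0 ⇒ 0
Ȟ^1: (7−0)−6=1 plus torsion [2] ⇒ Z ⊕ Z/2
Ȟ^2: (0−0)−0=0 ⇒ 0
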